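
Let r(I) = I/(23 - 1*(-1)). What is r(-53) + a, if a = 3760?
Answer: 90187/24 ≈ 3757.8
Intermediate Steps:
r(I) = I/24 (r(I) = I/(23 + 1) = I/24)
r(-53) + a = (1/24)*(-53) + 3760 = -53/24 + 3760 = 90187/24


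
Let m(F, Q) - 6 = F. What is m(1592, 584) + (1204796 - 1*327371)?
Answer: 879023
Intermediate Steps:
m(F, Q) = 6 + F
m(1592, 584) + (1204796 - 1*327371) = (6 + 1592) + (1204796 - 1*327371) = 1598 + (1204796 - 327371) = 1598 + 877425 = 879023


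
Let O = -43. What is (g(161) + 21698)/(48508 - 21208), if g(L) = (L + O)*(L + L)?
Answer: 9949/4550 ≈ 2.1866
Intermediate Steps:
g(L) = 2*L*(-43 + L) (g(L) = (L - 43)*(L + L) = (-43 + L)*(2*L) = 2*L*(-43 + L))
(g(161) + 21698)/(48508 - 21208) = (2*161*(-43 + 161) + 21698)/(48508 - 21208) = (2*161*118 + 21698)/27300 = (37996 + 21698)*(1/27300) = 59694*(1/27300) = 9949/4550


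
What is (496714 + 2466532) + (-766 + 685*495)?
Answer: 3301555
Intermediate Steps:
(496714 + 2466532) + (-766 + 685*495) = 2963246 + (-766 + 339075) = 2963246 + 338309 = 3301555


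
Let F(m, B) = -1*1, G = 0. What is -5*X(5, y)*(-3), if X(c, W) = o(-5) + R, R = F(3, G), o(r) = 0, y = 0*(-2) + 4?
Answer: -15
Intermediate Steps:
y = 4 (y = 0 + 4 = 4)
F(m, B) = -1
R = -1
X(c, W) = -1 (X(c, W) = 0 - 1 = -1)
-5*X(5, y)*(-3) = -5*(-1)*(-3) = 5*(-3) = -15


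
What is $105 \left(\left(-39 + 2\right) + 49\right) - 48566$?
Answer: $-47306$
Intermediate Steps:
$105 \left(\left(-39 + 2\right) + 49\right) - 48566 = 105 \left(-37 + 49\right) - 48566 = 105 \cdot 12 - 48566 = 1260 - 48566 = -47306$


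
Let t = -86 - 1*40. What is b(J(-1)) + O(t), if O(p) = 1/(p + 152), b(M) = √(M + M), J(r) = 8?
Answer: 105/26 ≈ 4.0385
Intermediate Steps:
b(M) = √2*√M (b(M) = √(2*M) = √2*√M)
t = -126 (t = -86 - 40 = -126)
O(p) = 1/(152 + p)
b(J(-1)) + O(t) = √2*√8 + 1/(152 - 126) = √2*(2*√2) + 1/26 = 4 + 1/26 = 105/26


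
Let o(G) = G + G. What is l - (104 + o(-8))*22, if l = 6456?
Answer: 4520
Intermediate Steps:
o(G) = 2*G
l - (104 + o(-8))*22 = 6456 - (104 + 2*(-8))*22 = 6456 - (104 - 16)*22 = 6456 - 88*22 = 6456 - 1*1936 = 6456 - 1936 = 4520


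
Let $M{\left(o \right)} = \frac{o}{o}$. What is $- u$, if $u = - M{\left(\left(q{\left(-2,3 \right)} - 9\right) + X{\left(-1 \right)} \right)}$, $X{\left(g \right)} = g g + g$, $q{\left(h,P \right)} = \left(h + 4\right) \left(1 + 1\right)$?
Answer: $1$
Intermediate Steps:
$q{\left(h,P \right)} = 8 + 2 h$ ($q{\left(h,P \right)} = \left(4 + h\right) 2 = 8 + 2 h$)
$X{\left(g \right)} = g + g^{2}$ ($X{\left(g \right)} = g^{2} + g = g + g^{2}$)
$M{\left(o \right)} = 1$
$u = -1$ ($u = \left(-1\right) 1 = -1$)
$- u = \left(-1\right) \left(-1\right) = 1$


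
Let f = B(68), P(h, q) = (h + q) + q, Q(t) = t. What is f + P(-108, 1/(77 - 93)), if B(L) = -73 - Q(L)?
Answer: -1993/8 ≈ -249.13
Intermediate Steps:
P(h, q) = h + 2*q
B(L) = -73 - L
f = -141 (f = -73 - 1*68 = -73 - 68 = -141)
f + P(-108, 1/(77 - 93)) = -141 + (-108 + 2/(77 - 93)) = -141 + (-108 + 2/(-16)) = -141 + (-108 + 2*(-1/16)) = -141 + (-108 - ⅛) = -141 - 865/8 = -1993/8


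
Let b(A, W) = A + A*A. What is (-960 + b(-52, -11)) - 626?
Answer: 1066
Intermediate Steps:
b(A, W) = A + A²
(-960 + b(-52, -11)) - 626 = (-960 - 52*(1 - 52)) - 626 = (-960 - 52*(-51)) - 626 = (-960 + 2652) - 626 = 1692 - 626 = 1066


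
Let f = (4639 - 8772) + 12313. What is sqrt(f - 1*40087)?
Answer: I*sqrt(31907) ≈ 178.63*I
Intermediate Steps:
f = 8180 (f = -4133 + 12313 = 8180)
sqrt(f - 1*40087) = sqrt(8180 - 1*40087) = sqrt(8180 - 40087) = sqrt(-31907) = I*sqrt(31907)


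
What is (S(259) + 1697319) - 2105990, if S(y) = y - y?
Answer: -408671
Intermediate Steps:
S(y) = 0
(S(259) + 1697319) - 2105990 = (0 + 1697319) - 2105990 = 1697319 - 2105990 = -408671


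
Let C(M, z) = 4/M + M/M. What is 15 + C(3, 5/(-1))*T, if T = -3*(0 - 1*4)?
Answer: 43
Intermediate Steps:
C(M, z) = 1 + 4/M (C(M, z) = 4/M + 1 = 1 + 4/M)
T = 12 (T = -3*(0 - 4) = -3*(-4) = 12)
15 + C(3, 5/(-1))*T = 15 + ((4 + 3)/3)*12 = 15 + ((⅓)*7)*12 = 15 + (7/3)*12 = 15 + 28 = 43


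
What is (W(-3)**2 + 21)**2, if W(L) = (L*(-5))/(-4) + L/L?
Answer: 208849/256 ≈ 815.82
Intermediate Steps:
W(L) = 1 + 5*L/4 (W(L) = -5*L*(-1/4) + 1 = 5*L/4 + 1 = 1 + 5*L/4)
(W(-3)**2 + 21)**2 = ((1 + (5/4)*(-3))**2 + 21)**2 = ((1 - 15/4)**2 + 21)**2 = ((-11/4)**2 + 21)**2 = (121/16 + 21)**2 = (457/16)**2 = 208849/256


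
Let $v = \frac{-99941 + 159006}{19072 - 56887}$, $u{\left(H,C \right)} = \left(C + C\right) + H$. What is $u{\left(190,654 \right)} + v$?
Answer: $\frac{11317561}{7563} \approx 1496.4$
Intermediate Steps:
$u{\left(H,C \right)} = H + 2 C$ ($u{\left(H,C \right)} = 2 C + H = H + 2 C$)
$v = - \frac{11813}{7563}$ ($v = \frac{59065}{-37815} = 59065 \left(- \frac{1}{37815}\right) = - \frac{11813}{7563} \approx -1.5619$)
$u{\left(190,654 \right)} + v = \left(190 + 2 \cdot 654\right) - \frac{11813}{7563} = \left(190 + 1308\right) - \frac{11813}{7563} = 1498 - \frac{11813}{7563} = \frac{11317561}{7563}$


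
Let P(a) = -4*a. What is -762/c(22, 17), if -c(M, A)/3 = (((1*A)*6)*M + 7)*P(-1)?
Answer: 127/4502 ≈ 0.028210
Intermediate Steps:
c(M, A) = -84 - 72*A*M (c(M, A) = -3*(((1*A)*6)*M + 7)*(-4*(-1)) = -3*((A*6)*M + 7)*4 = -3*((6*A)*M + 7)*4 = -3*(6*A*M + 7)*4 = -3*(7 + 6*A*M)*4 = -3*(28 + 24*A*M) = -84 - 72*A*M)
-762/c(22, 17) = -762/(-84 - 72*17*22) = -762/(-84 - 26928) = -762/(-27012) = -762*(-1/27012) = 127/4502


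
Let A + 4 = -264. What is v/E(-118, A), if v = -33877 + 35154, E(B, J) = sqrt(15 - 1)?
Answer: 1277*sqrt(14)/14 ≈ 341.29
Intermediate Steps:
A = -268 (A = -4 - 264 = -268)
E(B, J) = sqrt(14)
v = 1277
v/E(-118, A) = 1277/(sqrt(14)) = 1277*(sqrt(14)/14) = 1277*sqrt(14)/14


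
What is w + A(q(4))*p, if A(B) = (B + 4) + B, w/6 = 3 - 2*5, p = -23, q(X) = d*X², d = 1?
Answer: -870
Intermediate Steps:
q(X) = X² (q(X) = 1*X² = X²)
w = -42 (w = 6*(3 - 2*5) = 6*(3 - 10) = 6*(-7) = -42)
A(B) = 4 + 2*B (A(B) = (4 + B) + B = 4 + 2*B)
w + A(q(4))*p = -42 + (4 + 2*4²)*(-23) = -42 + (4 + 2*16)*(-23) = -42 + (4 + 32)*(-23) = -42 + 36*(-23) = -42 - 828 = -870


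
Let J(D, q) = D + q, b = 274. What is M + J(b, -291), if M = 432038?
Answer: 432021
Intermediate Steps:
M + J(b, -291) = 432038 + (274 - 291) = 432038 - 17 = 432021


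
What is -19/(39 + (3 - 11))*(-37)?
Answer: 703/31 ≈ 22.677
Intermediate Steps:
-19/(39 + (3 - 11))*(-37) = -19/(39 - 8)*(-37) = -19/31*(-37) = 703/31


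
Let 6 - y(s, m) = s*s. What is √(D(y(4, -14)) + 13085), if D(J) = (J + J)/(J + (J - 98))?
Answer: 5*√1821979/59 ≈ 114.39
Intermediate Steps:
y(s, m) = 6 - s² (y(s, m) = 6 - s*s = 6 - s²)
D(J) = 2*J/(-98 + 2*J) (D(J) = (2*J)/(J + (-98 + J)) = (2*J)/(-98 + 2*J) = 2*J/(-98 + 2*J))
√(D(y(4, -14)) + 13085) = √((6 - 1*4²)/(-49 + (6 - 1*4²)) + 13085) = √((6 - 1*16)/(-49 + (6 - 1*16)) + 13085) = √((6 - 16)/(-49 + (6 - 16)) + 13085) = √(-10/(-49 - 10) + 13085) = √(-10/(-59) + 13085) = √(-10*(-1/59) + 13085) = √(10/59 + 13085) = √(772025/59) = 5*√1821979/59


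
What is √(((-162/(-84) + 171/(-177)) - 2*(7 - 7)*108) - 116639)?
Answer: I*√79579333694/826 ≈ 341.52*I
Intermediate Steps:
√(((-162/(-84) + 171/(-177)) - 2*(7 - 7)*108) - 116639) = √(((-162*(-1/84) + 171*(-1/177)) - 2*0*108) - 116639) = √(((27/14 - 57/59) + 0*108) - 116639) = √((795/826 + 0) - 116639) = √(795/826 - 116639) = √(-96343019/826) = I*√79579333694/826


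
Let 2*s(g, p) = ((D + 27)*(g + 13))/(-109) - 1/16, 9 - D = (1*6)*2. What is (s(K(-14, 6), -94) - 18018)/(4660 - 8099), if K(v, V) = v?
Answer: 3307711/631328 ≈ 5.2393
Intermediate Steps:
D = -3 (D = 9 - 1*6*2 = 9 - 6*2 = 9 - 1*12 = 9 - 12 = -3)
s(g, p) = -5101/3488 - 12*g/109 (s(g, p) = (((-3 + 27)*(g + 13))/(-109) - 1/16)/2 = ((24*(13 + g))*(-1/109) - 1*1/16)/2 = ((312 + 24*g)*(-1/109) - 1/16)/2 = ((-312/109 - 24*g/109) - 1/16)/2 = (-5101/1744 - 24*g/109)/2 = -5101/3488 - 12*g/109)
(s(K(-14, 6), -94) - 18018)/(4660 - 8099) = ((-5101/3488 - 12/109*(-14)) - 18018)/(4660 - 8099) = ((-5101/3488 + 168/109) - 18018)/(-3439) = (275/3488 - 18018)*(-1/3439) = -62846509/3488*(-1/3439) = 3307711/631328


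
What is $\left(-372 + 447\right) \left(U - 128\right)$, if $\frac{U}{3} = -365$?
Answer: $-91725$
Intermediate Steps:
$U = -1095$ ($U = 3 \left(-365\right) = -1095$)
$\left(-372 + 447\right) \left(U - 128\right) = \left(-372 + 447\right) \left(-1095 - 128\right) = 75 \left(-1223\right) = -91725$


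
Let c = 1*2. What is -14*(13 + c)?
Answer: -210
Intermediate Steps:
c = 2
-14*(13 + c) = -14*(13 + 2) = -14*15 = -210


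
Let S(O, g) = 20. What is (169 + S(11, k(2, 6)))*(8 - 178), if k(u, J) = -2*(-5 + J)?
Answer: -32130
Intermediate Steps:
k(u, J) = 10 - 2*J
(169 + S(11, k(2, 6)))*(8 - 178) = (169 + 20)*(8 - 178) = 189*(-170) = -32130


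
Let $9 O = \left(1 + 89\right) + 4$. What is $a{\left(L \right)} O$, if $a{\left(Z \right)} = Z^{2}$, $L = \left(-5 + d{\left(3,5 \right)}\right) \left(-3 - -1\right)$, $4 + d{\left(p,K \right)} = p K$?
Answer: $1504$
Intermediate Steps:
$d{\left(p,K \right)} = -4 + K p$ ($d{\left(p,K \right)} = -4 + p K = -4 + K p$)
$O = \frac{94}{9}$ ($O = \frac{\left(1 + 89\right) + 4}{9} = \frac{90 + 4}{9} = \frac{1}{9} \cdot 94 = \frac{94}{9} \approx 10.444$)
$L = -12$ ($L = \left(-5 + \left(-4 + 5 \cdot 3\right)\right) \left(-3 - -1\right) = \left(-5 + \left(-4 + 15\right)\right) \left(-3 + 1\right) = \left(-5 + 11\right) \left(-2\right) = 6 \left(-2\right) = -12$)
$a{\left(L \right)} O = \left(-12\right)^{2} \cdot \frac{94}{9} = 144 \cdot \frac{94}{9} = 1504$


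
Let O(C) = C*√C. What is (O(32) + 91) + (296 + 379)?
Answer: 766 + 128*√2 ≈ 947.02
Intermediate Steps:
O(C) = C^(3/2)
(O(32) + 91) + (296 + 379) = (32^(3/2) + 91) + (296 + 379) = (128*√2 + 91) + 675 = (91 + 128*√2) + 675 = 766 + 128*√2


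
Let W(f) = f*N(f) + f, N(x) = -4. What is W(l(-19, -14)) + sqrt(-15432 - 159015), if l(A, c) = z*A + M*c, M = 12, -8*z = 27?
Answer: 2493/8 + 3*I*sqrt(19383) ≈ 311.63 + 417.67*I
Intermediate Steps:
z = -27/8 (z = -1/8*27 = -27/8 ≈ -3.3750)
l(A, c) = 12*c - 27*A/8 (l(A, c) = -27*A/8 + 12*c = 12*c - 27*A/8)
W(f) = -3*f (W(f) = f*(-4) + f = -4*f + f = -3*f)
W(l(-19, -14)) + sqrt(-15432 - 159015) = -3*(12*(-14) - 27/8*(-19)) + sqrt(-15432 - 159015) = -3*(-168 + 513/8) + sqrt(-174447) = -3*(-831/8) + 3*I*sqrt(19383) = 2493/8 + 3*I*sqrt(19383)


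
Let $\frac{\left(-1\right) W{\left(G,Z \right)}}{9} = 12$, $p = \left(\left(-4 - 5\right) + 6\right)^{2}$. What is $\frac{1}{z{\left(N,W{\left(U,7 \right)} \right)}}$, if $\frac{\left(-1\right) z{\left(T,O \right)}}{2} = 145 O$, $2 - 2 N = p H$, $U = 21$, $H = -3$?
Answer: $\frac{1}{31320} \approx 3.1928 \cdot 10^{-5}$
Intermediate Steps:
$p = 9$ ($p = \left(\left(-4 - 5\right) + 6\right)^{2} = \left(-9 + 6\right)^{2} = \left(-3\right)^{2} = 9$)
$W{\left(G,Z \right)} = -108$ ($W{\left(G,Z \right)} = \left(-9\right) 12 = -108$)
$N = \frac{29}{2}$ ($N = 1 - \frac{9 \left(-3\right)}{2} = 1 - - \frac{27}{2} = 1 + \frac{27}{2} = \frac{29}{2} \approx 14.5$)
$z{\left(T,O \right)} = - 290 O$ ($z{\left(T,O \right)} = - 2 \cdot 145 O = - 290 O$)
$\frac{1}{z{\left(N,W{\left(U,7 \right)} \right)}} = \frac{1}{\left(-290\right) \left(-108\right)} = \frac{1}{31320}$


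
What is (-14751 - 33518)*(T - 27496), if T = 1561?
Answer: 1251856515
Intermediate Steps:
(-14751 - 33518)*(T - 27496) = (-14751 - 33518)*(1561 - 27496) = -48269*(-25935) = 1251856515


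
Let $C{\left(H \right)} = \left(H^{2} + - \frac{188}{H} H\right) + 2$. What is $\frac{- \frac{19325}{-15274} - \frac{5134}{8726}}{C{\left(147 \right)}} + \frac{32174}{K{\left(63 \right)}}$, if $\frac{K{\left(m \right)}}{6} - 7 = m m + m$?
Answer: $\frac{1093665190257631}{823747482254802} \approx 1.3277$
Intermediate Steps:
$K{\left(m \right)} = 42 + 6 m + 6 m^{2}$ ($K{\left(m \right)} = 42 + 6 \left(m m + m\right) = 42 + 6 \left(m^{2} + m\right) = 42 + 6 \left(m + m^{2}\right) = 42 + \left(6 m + 6 m^{2}\right) = 42 + 6 m + 6 m^{2}$)
$C{\left(H \right)} = -186 + H^{2}$ ($C{\left(H \right)} = \left(H^{2} - 188\right) + 2 = \left(-188 + H^{2}\right) + 2 = -186 + H^{2}$)
$\frac{- \frac{19325}{-15274} - \frac{5134}{8726}}{C{\left(147 \right)}} + \frac{32174}{K{\left(63 \right)}} = \frac{- \frac{19325}{-15274} - \frac{5134}{8726}}{-186 + 147^{2}} + \frac{32174}{42 + 6 \cdot 63 + 6 \cdot 63^{2}} = \frac{\left(-19325\right) \left(- \frac{1}{15274}\right) - \frac{2567}{4363}}{-186 + 21609} + \frac{32174}{42 + 378 + 6 \cdot 3969} = \frac{\frac{19325}{15274} - \frac{2567}{4363}}{21423} + \frac{32174}{42 + 378 + 23814} = \frac{45106617}{66640462} \cdot \frac{1}{21423} + \frac{32174}{24234} = \frac{15035539}{475879539142} + 32174 \cdot \frac{1}{24234} = \frac{15035539}{475879539142} + \frac{16087}{12117} = \frac{1093665190257631}{823747482254802}$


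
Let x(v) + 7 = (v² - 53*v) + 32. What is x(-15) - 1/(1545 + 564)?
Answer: 2203904/2109 ≈ 1045.0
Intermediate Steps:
x(v) = 25 + v² - 53*v (x(v) = -7 + ((v² - 53*v) + 32) = -7 + (32 + v² - 53*v) = 25 + v² - 53*v)
x(-15) - 1/(1545 + 564) = (25 + (-15)² - 53*(-15)) - 1/(1545 + 564) = (25 + 225 + 795) - 1/2109 = 1045 - 1*1/2109 = 1045 - 1/2109 = 2203904/2109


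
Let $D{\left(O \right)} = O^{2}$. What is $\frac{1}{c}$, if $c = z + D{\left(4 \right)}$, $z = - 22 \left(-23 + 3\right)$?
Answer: $\frac{1}{456} \approx 0.002193$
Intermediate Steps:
$z = 440$ ($z = \left(-22\right) \left(-20\right) = 440$)
$c = 456$ ($c = 440 + 4^{2} = 440 + 16 = 456$)
$\frac{1}{c} = \frac{1}{456}$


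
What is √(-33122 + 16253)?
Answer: I*√16869 ≈ 129.88*I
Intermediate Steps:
√(-33122 + 16253) = √(-16869) = I*√16869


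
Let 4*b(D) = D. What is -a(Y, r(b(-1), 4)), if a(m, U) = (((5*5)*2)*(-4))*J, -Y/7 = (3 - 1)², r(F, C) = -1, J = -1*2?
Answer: -400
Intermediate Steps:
J = -2
b(D) = D/4
Y = -28 (Y = -7*(3 - 1)² = -7*2² = -7*4 = -28)
a(m, U) = 400 (a(m, U) = (((5*5)*2)*(-4))*(-2) = ((25*2)*(-4))*(-2) = (50*(-4))*(-2) = -200*(-2) = 400)
-a(Y, r(b(-1), 4)) = -1*400 = -400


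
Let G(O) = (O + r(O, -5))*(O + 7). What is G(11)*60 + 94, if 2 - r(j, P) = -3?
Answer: 17374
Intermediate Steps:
r(j, P) = 5 (r(j, P) = 2 - 1*(-3) = 2 + 3 = 5)
G(O) = (5 + O)*(7 + O) (G(O) = (O + 5)*(O + 7) = (5 + O)*(7 + O))
G(11)*60 + 94 = (35 + 11² + 12*11)*60 + 94 = (35 + 121 + 132)*60 + 94 = 288*60 + 94 = 17280 + 94 = 17374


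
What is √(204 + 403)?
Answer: √607 ≈ 24.637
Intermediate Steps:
√(204 + 403) = √607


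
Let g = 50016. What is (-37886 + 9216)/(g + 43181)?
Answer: -28670/93197 ≈ -0.30763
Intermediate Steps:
(-37886 + 9216)/(g + 43181) = (-37886 + 9216)/(50016 + 43181) = -28670/93197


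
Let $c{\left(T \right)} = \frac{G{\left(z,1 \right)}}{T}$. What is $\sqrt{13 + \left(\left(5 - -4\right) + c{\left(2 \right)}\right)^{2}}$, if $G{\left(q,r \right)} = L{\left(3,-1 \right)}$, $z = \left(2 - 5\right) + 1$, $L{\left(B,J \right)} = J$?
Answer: $\frac{\sqrt{341}}{2} \approx 9.2331$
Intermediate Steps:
$z = -2$ ($z = -3 + 1 = -2$)
$G{\left(q,r \right)} = -1$
$c{\left(T \right)} = - \frac{1}{T}$
$\sqrt{13 + \left(\left(5 - -4\right) + c{\left(2 \right)}\right)^{2}} = \sqrt{13 + \left(\left(5 - -4\right) - \frac{1}{2}\right)^{2}} = \sqrt{13 + \left(\left(5 + 4\right) - \frac{1}{2}\right)^{2}} = \sqrt{13 + \left(9 - \frac{1}{2}\right)^{2}} = \sqrt{13 + \left(\frac{17}{2}\right)^{2}} = \sqrt{13 + \frac{289}{4}} = \sqrt{\frac{341}{4}} = \frac{\sqrt{341}}{2}$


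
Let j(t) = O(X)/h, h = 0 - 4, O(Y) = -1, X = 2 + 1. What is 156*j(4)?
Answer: 39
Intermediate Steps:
X = 3
h = -4
j(t) = ¼ (j(t) = -1/(-4) = -1*(-¼) = ¼)
156*j(4) = 156*(¼) = 39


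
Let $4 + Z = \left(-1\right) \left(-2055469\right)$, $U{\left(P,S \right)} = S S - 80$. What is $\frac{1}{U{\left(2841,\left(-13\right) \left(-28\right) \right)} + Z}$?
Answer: $\frac{1}{2187881} \approx 4.5706 \cdot 10^{-7}$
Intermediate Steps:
$U{\left(P,S \right)} = -80 + S^{2}$ ($U{\left(P,S \right)} = S^{2} - 80 = -80 + S^{2}$)
$Z = 2055465$ ($Z = -4 - -2055469 = -4 + 2055469 = 2055465$)
$\frac{1}{U{\left(2841,\left(-13\right) \left(-28\right) \right)} + Z} = \frac{1}{\left(-80 + \left(\left(-13\right) \left(-28\right)\right)^{2}\right) + 2055465} = \frac{1}{\left(-80 + 364^{2}\right) + 2055465} = \frac{1}{\left(-80 + 132496\right) + 2055465} = \frac{1}{132416 + 2055465} = \frac{1}{2187881}$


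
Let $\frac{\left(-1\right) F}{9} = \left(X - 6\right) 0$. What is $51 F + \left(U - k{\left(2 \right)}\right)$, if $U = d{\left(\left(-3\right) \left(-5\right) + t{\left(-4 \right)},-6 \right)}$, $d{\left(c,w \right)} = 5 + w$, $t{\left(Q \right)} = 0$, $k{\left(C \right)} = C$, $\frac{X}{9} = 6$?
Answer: $-3$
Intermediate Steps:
$X = 54$ ($X = 9 \cdot 6 = 54$)
$U = -1$ ($U = 5 - 6 = -1$)
$F = 0$ ($F = - 9 \left(54 - 6\right) 0 = - 9 \cdot 48 \cdot 0 = \left(-9\right) 0 = 0$)
$51 F + \left(U - k{\left(2 \right)}\right) = 51 \cdot 0 - 3 = 0 - 3 = -3$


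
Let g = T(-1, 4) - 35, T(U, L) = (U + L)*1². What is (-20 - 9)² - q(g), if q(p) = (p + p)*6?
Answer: 1225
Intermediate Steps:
T(U, L) = L + U (T(U, L) = (L + U)*1 = L + U)
g = -32 (g = (4 - 1) - 35 = 3 - 35 = -32)
q(p) = 12*p (q(p) = (2*p)*6 = 12*p)
(-20 - 9)² - q(g) = (-20 - 9)² - 12*(-32) = (-29)² - 1*(-384) = 841 + 384 = 1225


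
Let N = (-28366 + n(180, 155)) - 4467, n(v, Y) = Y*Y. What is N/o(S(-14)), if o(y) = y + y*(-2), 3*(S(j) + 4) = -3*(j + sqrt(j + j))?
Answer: 5505/8 + 1101*I*sqrt(7)/8 ≈ 688.13 + 364.12*I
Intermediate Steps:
n(v, Y) = Y**2
S(j) = -4 - j - sqrt(2)*sqrt(j) (S(j) = -4 + (-3*(j + sqrt(j + j)))/3 = -4 + (-3*(j + sqrt(2*j)))/3 = -4 + (-3*(j + sqrt(2)*sqrt(j)))/3 = -4 + (-3*j - 3*sqrt(2)*sqrt(j))/3 = -4 + (-j - sqrt(2)*sqrt(j)) = -4 - j - sqrt(2)*sqrt(j))
o(y) = -y (o(y) = y - 2*y = -y)
N = -8808 (N = (-28366 + 155**2) - 4467 = (-28366 + 24025) - 4467 = -4341 - 4467 = -8808)
N/o(S(-14)) = -8808*(-1/(-4 - 1*(-14) - sqrt(2)*sqrt(-14))) = -8808*(-1/(-4 + 14 - sqrt(2)*I*sqrt(14))) = -8808*(-1/(-4 + 14 - 2*I*sqrt(7))) = -8808*(-1/(10 - 2*I*sqrt(7))) = -8808/(-10 + 2*I*sqrt(7))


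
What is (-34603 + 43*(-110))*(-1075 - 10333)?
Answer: 448710864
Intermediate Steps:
(-34603 + 43*(-110))*(-1075 - 10333) = (-34603 - 4730)*(-11408) = -39333*(-11408) = 448710864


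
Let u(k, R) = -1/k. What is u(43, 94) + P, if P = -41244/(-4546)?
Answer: 884473/97739 ≈ 9.0493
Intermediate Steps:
P = 20622/2273 (P = -41244*(-1/4546) = 20622/2273 ≈ 9.0726)
u(43, 94) + P = -1/43 + 20622/2273 = 884473/97739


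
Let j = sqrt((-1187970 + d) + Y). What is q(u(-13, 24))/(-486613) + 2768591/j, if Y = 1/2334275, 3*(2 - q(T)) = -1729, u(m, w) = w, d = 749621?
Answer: -1735/1459839 - 13842955*I*sqrt(95539738672124354)/1023227111974 ≈ -0.0011885 - 4181.7*I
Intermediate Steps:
q(T) = 1735/3 (q(T) = 2 - 1/3*(-1729) = 2 + 1729/3 = 1735/3)
Y = 1/2334275 ≈ 4.2840e-7
j = I*sqrt(95539738672124354)/466855 (j = sqrt((-1187970 + 749621) + 1/2334275) = sqrt(-438349 + 1/2334275) = sqrt(-1023227111974/2334275) = I*sqrt(95539738672124354)/466855 ≈ 662.08*I)
q(u(-13, 24))/(-486613) + 2768591/j = (1735/3)/(-486613) + 2768591/((I*sqrt(95539738672124354)/466855)) = (1735/3)*(-1/486613) + 2768591*(-5*I*sqrt(95539738672124354)/1023227111974) = -1735/1459839 - 13842955*I*sqrt(95539738672124354)/1023227111974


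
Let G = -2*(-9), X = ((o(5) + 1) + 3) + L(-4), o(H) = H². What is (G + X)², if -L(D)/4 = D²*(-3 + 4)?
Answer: 289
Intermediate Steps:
L(D) = -4*D² (L(D) = -4*D²*(-3 + 4) = -4*D²)
X = -35 (X = ((5² + 1) + 3) - 4*(-4)² = ((25 + 1) + 3) - 4*16 = (26 + 3) - 64 = 29 - 64 = -35)
G = 18
(G + X)² = (18 - 35)² = (-17)² = 289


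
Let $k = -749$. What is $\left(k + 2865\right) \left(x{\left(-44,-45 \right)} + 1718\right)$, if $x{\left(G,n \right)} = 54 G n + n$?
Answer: $229782788$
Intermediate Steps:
$x{\left(G,n \right)} = n + 54 G n$ ($x{\left(G,n \right)} = 54 G n + n = n + 54 G n$)
$\left(k + 2865\right) \left(x{\left(-44,-45 \right)} + 1718\right) = \left(-749 + 2865\right) \left(- 45 \left(1 + 54 \left(-44\right)\right) + 1718\right) = 2116 \left(- 45 \left(1 - 2376\right) + 1718\right) = 2116 \left(\left(-45\right) \left(-2375\right) + 1718\right) = 2116 \left(106875 + 1718\right) = 2116 \cdot 108593 = 229782788$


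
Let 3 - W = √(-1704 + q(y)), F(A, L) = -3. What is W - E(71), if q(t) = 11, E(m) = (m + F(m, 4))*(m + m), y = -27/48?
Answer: -9653 - I*√1693 ≈ -9653.0 - 41.146*I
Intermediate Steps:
y = -9/16 (y = -27*1/48 = -9/16 ≈ -0.56250)
E(m) = 2*m*(-3 + m) (E(m) = (m - 3)*(m + m) = (-3 + m)*(2*m) = 2*m*(-3 + m))
W = 3 - I*√1693 (W = 3 - √(-1704 + 11) = 3 - √(-1693) = 3 - I*√1693 ≈ 3.0 - 41.146*I)
W - E(71) = (3 - I*√1693) - 2*71*(-3 + 71) = (3 - I*√1693) - 2*71*68 = (3 - I*√1693) - 1*9656 = (3 - I*√1693) - 9656 = -9653 - I*√1693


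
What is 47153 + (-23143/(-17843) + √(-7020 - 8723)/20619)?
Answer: 841374122/17843 + I*√15743/20619 ≈ 47154.0 + 0.0060852*I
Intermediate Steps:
47153 + (-23143/(-17843) + √(-7020 - 8723)/20619) = 47153 + (-23143*(-1/17843) + √(-15743)*(1/20619)) = 47153 + (23143/17843 + (I*√15743)*(1/20619)) = 47153 + (23143/17843 + I*√15743/20619) = 841374122/17843 + I*√15743/20619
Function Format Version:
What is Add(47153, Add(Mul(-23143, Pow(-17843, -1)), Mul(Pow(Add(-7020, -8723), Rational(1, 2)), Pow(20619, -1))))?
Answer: Add(Rational(841374122, 17843), Mul(Rational(1, 20619), I, Pow(15743, Rational(1, 2)))) ≈ Add(47154., Mul(0.0060852, I))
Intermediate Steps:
Add(47153, Add(Mul(-23143, Pow(-17843, -1)), Mul(Pow(Add(-7020, -8723), Rational(1, 2)), Pow(20619, -1)))) = Add(47153, Add(Mul(-23143, Rational(-1, 17843)), Mul(Pow(-15743, Rational(1, 2)), Rational(1, 20619)))) = Add(47153, Add(Rational(23143, 17843), Mul(Mul(I, Pow(15743, Rational(1, 2))), Rational(1, 20619)))) = Add(47153, Add(Rational(23143, 17843), Mul(Rational(1, 20619), I, Pow(15743, Rational(1, 2))))) = Add(Rational(841374122, 17843), Mul(Rational(1, 20619), I, Pow(15743, Rational(1, 2))))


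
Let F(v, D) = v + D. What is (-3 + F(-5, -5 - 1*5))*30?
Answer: -540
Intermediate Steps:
F(v, D) = D + v
(-3 + F(-5, -5 - 1*5))*30 = (-3 + ((-5 - 1*5) - 5))*30 = (-3 + ((-5 - 5) - 5))*30 = (-3 + (-10 - 5))*30 = (-3 - 15)*30 = -18*30 = -540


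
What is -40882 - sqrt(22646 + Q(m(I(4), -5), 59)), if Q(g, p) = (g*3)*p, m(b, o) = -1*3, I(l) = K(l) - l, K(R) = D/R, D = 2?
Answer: -40882 - sqrt(22115) ≈ -41031.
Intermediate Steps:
K(R) = 2/R
I(l) = -l + 2/l (I(l) = 2/l - l = -l + 2/l)
m(b, o) = -3
Q(g, p) = 3*g*p (Q(g, p) = (3*g)*p = 3*g*p)
-40882 - sqrt(22646 + Q(m(I(4), -5), 59)) = -40882 - sqrt(22646 + 3*(-3)*59) = -40882 - sqrt(22646 - 531) = -40882 - sqrt(22115)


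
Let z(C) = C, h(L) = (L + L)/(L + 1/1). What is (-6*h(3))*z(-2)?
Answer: 18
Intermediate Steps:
h(L) = 2*L/(1 + L) (h(L) = (2*L)/(L + 1) = (2*L)/(1 + L) = 2*L/(1 + L))
(-6*h(3))*z(-2) = -12*3/(1 + 3)*(-2) = -12*3/4*(-2) = -6*3/2*(-2) = -9*(-2) = 18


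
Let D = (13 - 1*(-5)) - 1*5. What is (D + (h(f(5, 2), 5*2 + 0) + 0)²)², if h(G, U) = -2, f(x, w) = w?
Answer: 289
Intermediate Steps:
D = 13 (D = (13 + 5) - 5 = 18 - 5 = 13)
(D + (h(f(5, 2), 5*2 + 0) + 0)²)² = (13 + (-2 + 0)²)² = (13 + (-2)²)² = (13 + 4)² = 17² = 289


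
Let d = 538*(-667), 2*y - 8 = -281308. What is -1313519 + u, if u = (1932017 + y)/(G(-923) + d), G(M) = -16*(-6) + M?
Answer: -472439110654/359673 ≈ -1.3135e+6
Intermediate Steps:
G(M) = 96 + M
y = -140650 (y = 4 + (½)*(-281308) = 4 - 140654 = -140650)
d = -358846
u = -1791367/359673 (u = (1932017 - 140650)/((96 - 923) - 358846) = 1791367/(-827 - 358846) = 1791367/(-359673) = 1791367*(-1/359673) = -1791367/359673 ≈ -4.9805)
-1313519 + u = -1313519 - 1791367/359673 = -472439110654/359673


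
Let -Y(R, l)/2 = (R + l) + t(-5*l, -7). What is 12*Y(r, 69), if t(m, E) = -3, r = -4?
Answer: -1488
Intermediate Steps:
Y(R, l) = 6 - 2*R - 2*l (Y(R, l) = -2*((R + l) - 3) = -2*(-3 + R + l) = 6 - 2*R - 2*l)
12*Y(r, 69) = 12*(6 - 2*(-4) - 2*69) = 12*(6 + 8 - 138) = 12*(-124) = -1488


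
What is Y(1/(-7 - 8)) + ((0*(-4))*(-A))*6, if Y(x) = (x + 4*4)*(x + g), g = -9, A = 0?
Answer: -32504/225 ≈ -144.46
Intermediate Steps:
Y(x) = (-9 + x)*(16 + x) (Y(x) = (x + 4*4)*(x - 9) = (x + 16)*(-9 + x) = (16 + x)*(-9 + x) = (-9 + x)*(16 + x))
Y(1/(-7 - 8)) + ((0*(-4))*(-A))*6 = (-144 + (1/(-7 - 8))**2 + 7/(-7 - 8)) + ((0*(-4))*(-1*0))*6 = (-144 + (1/(-15))**2 + 7/(-15)) + (0*0)*6 = (-144 + (-1/15)**2 + 7*(-1/15)) + 0*6 = (-144 + 1/225 - 7/15) + 0 = -32504/225 + 0 = -32504/225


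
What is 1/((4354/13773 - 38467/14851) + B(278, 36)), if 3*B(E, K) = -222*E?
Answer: -204542823/4208320099493 ≈ -4.8604e-5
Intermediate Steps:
B(E, K) = -74*E (B(E, K) = (-222*E)/3 = -74*E)
1/((4354/13773 - 38467/14851) + B(278, 36)) = 1/((4354/13773 - 38467/14851) - 74*278) = 1/((4354*(1/13773) - 38467*1/14851) - 20572) = 1/((4354/13773 - 38467/14851) - 20572) = 1/(-465144737/204542823 - 20572) = 1/(-4208320099493/204542823) = -204542823/4208320099493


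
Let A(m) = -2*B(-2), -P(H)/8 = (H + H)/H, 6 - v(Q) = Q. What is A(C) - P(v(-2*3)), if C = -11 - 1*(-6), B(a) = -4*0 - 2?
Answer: 20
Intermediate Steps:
v(Q) = 6 - Q
B(a) = -2 (B(a) = 0 - 2 = -2)
P(H) = -16 (P(H) = -8*(H + H)/H = -8*2*H/H = -8*2 = -16)
C = -5 (C = -11 + 6 = -5)
A(m) = 4 (A(m) = -2*(-2) = 4)
A(C) - P(v(-2*3)) = 4 - 1*(-16) = 4 + 16 = 20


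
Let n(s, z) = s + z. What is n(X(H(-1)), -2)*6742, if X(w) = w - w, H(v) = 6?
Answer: -13484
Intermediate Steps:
X(w) = 0
n(X(H(-1)), -2)*6742 = (0 - 2)*6742 = -2*6742 = -13484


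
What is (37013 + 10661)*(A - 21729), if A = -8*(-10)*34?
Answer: -906235066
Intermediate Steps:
A = 2720 (A = 80*34 = 2720)
(37013 + 10661)*(A - 21729) = (37013 + 10661)*(2720 - 21729) = 47674*(-19009) = -906235066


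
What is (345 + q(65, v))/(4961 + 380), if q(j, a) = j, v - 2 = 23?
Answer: 410/5341 ≈ 0.076765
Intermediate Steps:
v = 25 (v = 2 + 23 = 25)
(345 + q(65, v))/(4961 + 380) = (345 + 65)/(4961 + 380) = 410/5341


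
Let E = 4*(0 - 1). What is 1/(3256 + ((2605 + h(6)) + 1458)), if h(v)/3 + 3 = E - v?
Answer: 1/7280 ≈ 0.00013736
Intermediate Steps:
E = -4 (E = 4*(-1) = -4)
h(v) = -21 - 3*v (h(v) = -9 + 3*(-4 - v) = -9 + (-12 - 3*v) = -21 - 3*v)
1/(3256 + ((2605 + h(6)) + 1458)) = 1/(3256 + ((2605 + (-21 - 3*6)) + 1458)) = 1/(3256 + ((2605 + (-21 - 18)) + 1458)) = 1/(3256 + ((2605 - 39) + 1458)) = 1/(3256 + (2566 + 1458)) = 1/(3256 + 4024) = 1/7280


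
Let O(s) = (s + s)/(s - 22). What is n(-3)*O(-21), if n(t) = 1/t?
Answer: -14/43 ≈ -0.32558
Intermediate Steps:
O(s) = 2*s/(-22 + s) (O(s) = (2*s)/(-22 + s) = 2*s/(-22 + s))
n(-3)*O(-21) = (2*(-21)/(-22 - 21))/(-3) = -2*(-21)/(3*(-43)) = -2*(-21)*(-1)/(3*43) = -1/3*42/43 = -14/43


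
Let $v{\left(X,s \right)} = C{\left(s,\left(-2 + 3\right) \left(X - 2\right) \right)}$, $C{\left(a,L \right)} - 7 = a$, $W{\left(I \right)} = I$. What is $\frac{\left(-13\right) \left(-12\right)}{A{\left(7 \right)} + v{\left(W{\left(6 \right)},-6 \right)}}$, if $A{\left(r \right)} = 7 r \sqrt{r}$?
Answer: $- \frac{26}{2801} + \frac{1274 \sqrt{7}}{2801} \approx 1.1941$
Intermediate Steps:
$C{\left(a,L \right)} = 7 + a$
$v{\left(X,s \right)} = 7 + s$
$A{\left(r \right)} = 7 r^{\frac{3}{2}}$
$\frac{\left(-13\right) \left(-12\right)}{A{\left(7 \right)} + v{\left(W{\left(6 \right)},-6 \right)}} = \frac{\left(-13\right) \left(-12\right)}{7 \cdot 7^{\frac{3}{2}} + \left(7 - 6\right)} = \frac{156}{7 \cdot 7 \sqrt{7} + 1} = \frac{156}{49 \sqrt{7} + 1} = \frac{156}{1 + 49 \sqrt{7}}$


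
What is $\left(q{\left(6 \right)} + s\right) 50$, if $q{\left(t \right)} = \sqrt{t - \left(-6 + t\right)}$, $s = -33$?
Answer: $-1650 + 50 \sqrt{6} \approx -1527.5$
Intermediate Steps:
$q{\left(t \right)} = \sqrt{6}$
$\left(q{\left(6 \right)} + s\right) 50 = \left(\sqrt{6} - 33\right) 50 = \left(-33 + \sqrt{6}\right) 50 = -1650 + 50 \sqrt{6}$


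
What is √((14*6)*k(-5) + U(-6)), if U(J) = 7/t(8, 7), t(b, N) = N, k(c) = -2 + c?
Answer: I*√587 ≈ 24.228*I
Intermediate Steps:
U(J) = 1 (U(J) = 7/7 = 7*(⅐) = 1)
√((14*6)*k(-5) + U(-6)) = √((14*6)*(-2 - 5) + 1) = √(84*(-7) + 1) = √(-588 + 1) = √(-587) = I*√587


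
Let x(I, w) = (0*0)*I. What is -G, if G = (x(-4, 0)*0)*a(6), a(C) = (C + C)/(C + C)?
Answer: 0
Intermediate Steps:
x(I, w) = 0 (x(I, w) = 0*I = 0)
a(C) = 1 (a(C) = (2*C)/((2*C)) = (2*C)*(1/(2*C)) = 1)
G = 0 (G = (0*0)*1 = 0*1 = 0)
-G = -1*0 = 0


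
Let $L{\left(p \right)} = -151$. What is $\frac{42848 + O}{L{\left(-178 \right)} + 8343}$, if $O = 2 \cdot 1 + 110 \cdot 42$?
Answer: $\frac{23735}{4096} \approx 5.7947$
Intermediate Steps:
$O = 4622$ ($O = 2 + 4620 = 4622$)
$\frac{42848 + O}{L{\left(-178 \right)} + 8343} = \frac{42848 + 4622}{-151 + 8343} = \frac{47470}{8192} = 47470 \cdot \frac{1}{8192} = \frac{23735}{4096}$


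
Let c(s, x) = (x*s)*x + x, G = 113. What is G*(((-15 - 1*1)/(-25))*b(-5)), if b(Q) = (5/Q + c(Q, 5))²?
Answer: 26470928/25 ≈ 1.0588e+6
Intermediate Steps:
c(s, x) = x + s*x² (c(s, x) = (s*x)*x + x = s*x² + x = x + s*x²)
b(Q) = (5 + 5/Q + 25*Q)² (b(Q) = (5/Q + 5*(1 + Q*5))² = (5/Q + 5*(1 + 5*Q))² = (5/Q + (5 + 25*Q))² = (5 + 5/Q + 25*Q)²)
G*(((-15 - 1*1)/(-25))*b(-5)) = 113*(((-15 - 1*1)/(-25))*(25*(1 - 5*(1 + 5*(-5)))²/(-5)²)) = 113*(((-15 - 1)*(-1/25))*(25*(1/25)*(1 - 5*(1 - 25))²)) = 113*((-16*(-1/25))*(25*(1/25)*(1 - 5*(-24))²)) = 113*(16*(25*(1/25)*(1 + 120)²)/25) = 113*(16*(25*(1/25)*121²)/25) = 113*(16*(25*(1/25)*14641)/25) = 113*((16/25)*14641) = 113*(234256/25) = 26470928/25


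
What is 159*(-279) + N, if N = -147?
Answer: -44508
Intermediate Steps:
159*(-279) + N = 159*(-279) - 147 = -44361 - 147 = -44508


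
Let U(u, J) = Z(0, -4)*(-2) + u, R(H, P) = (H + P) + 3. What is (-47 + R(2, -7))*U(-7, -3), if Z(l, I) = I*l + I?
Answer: -49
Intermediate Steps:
Z(l, I) = I + I*l
R(H, P) = 3 + H + P
U(u, J) = 8 + u (U(u, J) = -4*(1 + 0)*(-2) + u = -4*1*(-2) + u = -4*(-2) + u = 8 + u)
(-47 + R(2, -7))*U(-7, -3) = (-47 + (3 + 2 - 7))*(8 - 7) = (-47 - 2)*1 = -49*1 = -49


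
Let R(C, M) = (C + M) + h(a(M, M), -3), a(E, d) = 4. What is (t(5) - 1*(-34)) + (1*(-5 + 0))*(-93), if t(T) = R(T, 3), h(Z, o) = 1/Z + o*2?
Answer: 2005/4 ≈ 501.25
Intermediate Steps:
h(Z, o) = 1/Z + 2*o
R(C, M) = -23/4 + C + M (R(C, M) = (C + M) + (1/4 + 2*(-3)) = (C + M) + (¼ - 6) = (C + M) - 23/4 = -23/4 + C + M)
t(T) = -11/4 + T (t(T) = -23/4 + T + 3 = -11/4 + T)
(t(5) - 1*(-34)) + (1*(-5 + 0))*(-93) = ((-11/4 + 5) - 1*(-34)) + (1*(-5 + 0))*(-93) = (9/4 + 34) + (1*(-5))*(-93) = 145/4 - 5*(-93) = 145/4 + 465 = 2005/4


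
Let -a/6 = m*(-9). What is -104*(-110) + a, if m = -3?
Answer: 11278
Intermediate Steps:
a = -162 (a = -(-18)*(-9) = -6*27 = -162)
-104*(-110) + a = -104*(-110) - 162 = 11440 - 162 = 11278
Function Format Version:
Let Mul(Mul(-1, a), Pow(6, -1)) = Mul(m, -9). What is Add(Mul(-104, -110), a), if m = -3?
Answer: 11278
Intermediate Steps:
a = -162 (a = Mul(-6, Mul(-3, -9)) = Mul(-6, 27) = -162)
Add(Mul(-104, -110), a) = Add(Mul(-104, -110), -162) = Add(11440, -162) = 11278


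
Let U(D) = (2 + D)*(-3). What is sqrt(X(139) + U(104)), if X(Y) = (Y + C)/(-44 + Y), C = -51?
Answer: I*sqrt(2861590)/95 ≈ 17.807*I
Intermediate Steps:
U(D) = -6 - 3*D
X(Y) = (-51 + Y)/(-44 + Y) (X(Y) = (Y - 51)/(-44 + Y) = (-51 + Y)/(-44 + Y))
sqrt(X(139) + U(104)) = sqrt((-51 + 139)/(-44 + 139) + (-6 - 3*104)) = sqrt(88/95 + (-6 - 312)) = sqrt((1/95)*88 - 318) = sqrt(88/95 - 318) = sqrt(-30122/95) = I*sqrt(2861590)/95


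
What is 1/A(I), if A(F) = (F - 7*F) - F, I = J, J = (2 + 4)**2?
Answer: -1/252 ≈ -0.0039683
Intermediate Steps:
J = 36 (J = 6**2 = 36)
I = 36
A(F) = -7*F (A(F) = -6*F - F = -7*F)
1/A(I) = 1/(-7*36) = 1/(-252) = -1/252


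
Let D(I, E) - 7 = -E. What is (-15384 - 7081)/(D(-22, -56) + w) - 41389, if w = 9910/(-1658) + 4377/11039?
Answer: -21954019982764/525464141 ≈ -41780.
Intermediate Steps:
w = -51069712/9151331 (w = 9910*(-1/1658) + 4377*(1/11039) = -4955/829 + 4377/11039 = -51069712/9151331 ≈ -5.5806)
D(I, E) = 7 - E
(-15384 - 7081)/(D(-22, -56) + w) - 41389 = (-15384 - 7081)/((7 - 1*(-56)) - 51069712/9151331) - 41389 = -22465/((7 + 56) - 51069712/9151331) - 41389 = -22465/(63 - 51069712/9151331) - 41389 = -22465/525464141/9151331 - 41389 = -22465*9151331/525464141 - 41389 = -205584650915/525464141 - 41389 = -21954019982764/525464141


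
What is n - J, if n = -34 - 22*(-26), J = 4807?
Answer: -4269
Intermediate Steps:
n = 538 (n = -34 + 572 = 538)
n - J = 538 - 1*4807 = 538 - 4807 = -4269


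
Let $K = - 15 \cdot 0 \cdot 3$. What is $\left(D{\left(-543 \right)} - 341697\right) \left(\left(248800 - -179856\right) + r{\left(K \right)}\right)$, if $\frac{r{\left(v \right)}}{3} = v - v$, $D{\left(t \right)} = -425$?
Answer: $-146652648032$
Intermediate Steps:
$K = 0$ ($K = \left(-15\right) 0 = 0$)
$r{\left(v \right)} = 0$ ($r{\left(v \right)} = 3 \left(v - v\right) = 3 \cdot 0 = 0$)
$\left(D{\left(-543 \right)} - 341697\right) \left(\left(248800 - -179856\right) + r{\left(K \right)}\right) = \left(-425 - 341697\right) \left(\left(248800 - -179856\right) + 0\right) = - 342122 \left(\left(248800 + 179856\right) + 0\right) = - 342122 \left(428656 + 0\right) = \left(-342122\right) 428656 = -146652648032$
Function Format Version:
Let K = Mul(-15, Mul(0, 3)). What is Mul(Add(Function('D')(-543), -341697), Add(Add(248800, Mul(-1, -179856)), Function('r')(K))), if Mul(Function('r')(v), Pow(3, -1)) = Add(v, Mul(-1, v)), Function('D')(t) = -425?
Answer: -146652648032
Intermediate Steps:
K = 0 (K = Mul(-15, 0) = 0)
Function('r')(v) = 0 (Function('r')(v) = Mul(3, Add(v, Mul(-1, v))) = Mul(3, 0) = 0)
Mul(Add(Function('D')(-543), -341697), Add(Add(248800, Mul(-1, -179856)), Function('r')(K))) = Mul(Add(-425, -341697), Add(Add(248800, Mul(-1, -179856)), 0)) = Mul(-342122, Add(Add(248800, 179856), 0)) = Mul(-342122, Add(428656, 0)) = Mul(-342122, 428656) = -146652648032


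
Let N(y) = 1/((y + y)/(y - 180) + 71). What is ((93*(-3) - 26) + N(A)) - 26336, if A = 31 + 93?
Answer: -12414699/466 ≈ -26641.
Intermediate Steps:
A = 124
N(y) = 1/(71 + 2*y/(-180 + y)) (N(y) = 1/((2*y)/(-180 + y) + 71) = 1/(2*y/(-180 + y) + 71) = 1/(71 + 2*y/(-180 + y)))
((93*(-3) - 26) + N(A)) - 26336 = ((93*(-3) - 26) + (-180 + 124)/(-12780 + 73*124)) - 26336 = ((-279 - 26) - 56/(-12780 + 9052)) - 26336 = (-305 - 56/(-3728)) - 26336 = (-305 - 1/3728*(-56)) - 26336 = (-305 + 7/466) - 26336 = -142123/466 - 26336 = -12414699/466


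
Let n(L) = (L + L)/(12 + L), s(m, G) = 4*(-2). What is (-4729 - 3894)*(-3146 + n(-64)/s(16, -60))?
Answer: 352697946/13 ≈ 2.7131e+7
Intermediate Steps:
s(m, G) = -8
n(L) = 2*L/(12 + L) (n(L) = (2*L)/(12 + L) = 2*L/(12 + L))
(-4729 - 3894)*(-3146 + n(-64)/s(16, -60)) = (-4729 - 3894)*(-3146 + (2*(-64)/(12 - 64))/(-8)) = -8623*(-3146 + (2*(-64)/(-52))*(-⅛)) = -8623*(-3146 + (2*(-64)*(-1/52))*(-⅛)) = -8623*(-3146 + (32/13)*(-⅛)) = -8623*(-3146 - 4/13) = -8623*(-40902/13) = 352697946/13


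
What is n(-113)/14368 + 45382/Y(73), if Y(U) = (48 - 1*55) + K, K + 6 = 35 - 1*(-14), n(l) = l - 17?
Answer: 81505487/64656 ≈ 1260.6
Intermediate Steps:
n(l) = -17 + l
K = 43 (K = -6 + (35 - 1*(-14)) = -6 + (35 + 14) = -6 + 49 = 43)
Y(U) = 36 (Y(U) = (48 - 1*55) + 43 = (48 - 55) + 43 = -7 + 43 = 36)
n(-113)/14368 + 45382/Y(73) = (-17 - 113)/14368 + 45382/36 = -130*1/14368 + 45382*(1/36) = -65/7184 + 22691/18 = 81505487/64656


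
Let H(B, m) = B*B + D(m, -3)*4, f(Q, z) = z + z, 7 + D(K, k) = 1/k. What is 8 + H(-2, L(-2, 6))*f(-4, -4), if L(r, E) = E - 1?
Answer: 632/3 ≈ 210.67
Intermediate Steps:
D(K, k) = -7 + 1/k
f(Q, z) = 2*z
L(r, E) = -1 + E
H(B, m) = -88/3 + B² (H(B, m) = B*B + (-7 + 1/(-3))*4 = B² + (-7 - ⅓)*4 = B² - 22/3*4 = B² - 88/3 = -88/3 + B²)
8 + H(-2, L(-2, 6))*f(-4, -4) = 8 + (-88/3 + (-2)²)*(2*(-4)) = 8 + (-88/3 + 4)*(-8) = 8 - 76/3*(-8) = 8 + 608/3 = 632/3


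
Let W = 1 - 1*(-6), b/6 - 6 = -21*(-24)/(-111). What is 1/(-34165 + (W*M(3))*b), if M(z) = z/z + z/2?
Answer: -37/1258435 ≈ -2.9402e-5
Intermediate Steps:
b = 324/37 (b = 36 + 6*(-21*(-24)/(-111)) = 36 + 6*(504*(-1/111)) = 36 + 6*(-168/37) = 36 - 1008/37 = 324/37 ≈ 8.7568)
M(z) = 1 + z/2 (M(z) = 1 + z*(1/2) = 1 + z/2)
W = 7 (W = 1 + 6 = 7)
1/(-34165 + (W*M(3))*b) = 1/(-34165 + (7*(1 + (1/2)*3))*(324/37)) = 1/(-34165 + (7*(1 + 3/2))*(324/37)) = 1/(-34165 + (7*(5/2))*(324/37)) = 1/(-34165 + (35/2)*(324/37)) = 1/(-34165 + 5670/37) = 1/(-1258435/37) = -37/1258435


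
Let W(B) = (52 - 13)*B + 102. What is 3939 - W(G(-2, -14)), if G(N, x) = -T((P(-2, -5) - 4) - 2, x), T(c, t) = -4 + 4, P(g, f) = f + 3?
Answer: 3837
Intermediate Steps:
P(g, f) = 3 + f
T(c, t) = 0
G(N, x) = 0 (G(N, x) = -1*0 = 0)
W(B) = 102 + 39*B (W(B) = 39*B + 102 = 102 + 39*B)
3939 - W(G(-2, -14)) = 3939 - (102 + 39*0) = 3939 - (102 + 0) = 3939 - 1*102 = 3939 - 102 = 3837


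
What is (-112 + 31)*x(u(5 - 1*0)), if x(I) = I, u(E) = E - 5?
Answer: 0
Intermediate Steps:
u(E) = -5 + E
(-112 + 31)*x(u(5 - 1*0)) = (-112 + 31)*(-5 + (5 - 1*0)) = -81*(-5 + (5 + 0)) = -81*(-5 + 5) = -81*0 = 0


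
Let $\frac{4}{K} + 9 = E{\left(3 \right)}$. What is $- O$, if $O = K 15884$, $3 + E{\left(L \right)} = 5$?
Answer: $\frac{63536}{7} \approx 9076.6$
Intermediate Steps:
$E{\left(L \right)} = 2$ ($E{\left(L \right)} = -3 + 5 = 2$)
$K = - \frac{4}{7}$ ($K = \frac{4}{-9 + 2} = \frac{4}{-7} = 4 \left(- \frac{1}{7}\right) = - \frac{4}{7} \approx -0.57143$)
$O = - \frac{63536}{7}$ ($O = \left(- \frac{4}{7}\right) 15884 = - \frac{63536}{7} \approx -9076.6$)
$- O = \left(-1\right) \left(- \frac{63536}{7}\right) = \frac{63536}{7}$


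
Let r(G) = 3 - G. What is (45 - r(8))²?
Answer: 2500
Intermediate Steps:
(45 - r(8))² = (45 - (3 - 1*8))² = (45 - (3 - 8))² = (45 - 1*(-5))² = (45 + 5)² = 50² = 2500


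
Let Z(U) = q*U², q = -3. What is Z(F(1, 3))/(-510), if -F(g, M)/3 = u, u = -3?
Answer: 81/170 ≈ 0.47647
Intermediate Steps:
F(g, M) = 9 (F(g, M) = -3*(-3) = 9)
Z(U) = -3*U²
Z(F(1, 3))/(-510) = -3*9²/(-510) = -3*81*(-1/510) = -243*(-1/510) = 81/170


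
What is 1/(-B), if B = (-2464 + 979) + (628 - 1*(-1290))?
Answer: -1/433 ≈ -0.0023095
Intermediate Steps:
B = 433 (B = -1485 + (628 + 1290) = -1485 + 1918 = 433)
1/(-B) = 1/(-1*433) = 1/(-433) = -1/433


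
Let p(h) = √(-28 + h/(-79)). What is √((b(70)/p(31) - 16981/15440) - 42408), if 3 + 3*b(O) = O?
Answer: √(-28611110850344683065 - 6717380362800*I*√177197)/25973940 ≈ 0.010176 - 205.93*I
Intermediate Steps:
b(O) = -1 + O/3
p(h) = √(-28 - h/79) (p(h) = √(-28 + h*(-1/79)) = √(-28 - h/79))
√((b(70)/p(31) - 16981/15440) - 42408) = √(((-1 + (⅓)*70)/((√(-174748 - 79*31)/79)) - 16981/15440) - 42408) = √(((-1 + 70/3)/((√(-174748 - 2449)/79)) - 16981*1/15440) - 42408) = √((67/(3*((√(-177197)/79))) - 16981/15440) - 42408) = √((67/(3*(((I*√177197)/79))) - 16981/15440) - 42408) = √((67/(3*((I*√177197/79))) - 16981/15440) - 42408) = √((67*(-I*√177197/2243)/3 - 16981/15440) - 42408) = √((-67*I*√177197/6729 - 16981/15440) - 42408) = √((-16981/15440 - 67*I*√177197/6729) - 42408) = √(-654796501/15440 - 67*I*√177197/6729)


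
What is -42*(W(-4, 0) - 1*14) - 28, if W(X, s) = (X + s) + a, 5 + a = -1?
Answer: 980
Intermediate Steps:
a = -6 (a = -5 - 1 = -6)
W(X, s) = -6 + X + s (W(X, s) = (X + s) - 6 = -6 + X + s)
-42*(W(-4, 0) - 1*14) - 28 = -42*((-6 - 4 + 0) - 1*14) - 28 = -42*(-10 - 14) - 28 = -42*(-24) - 28 = 1008 - 28 = 980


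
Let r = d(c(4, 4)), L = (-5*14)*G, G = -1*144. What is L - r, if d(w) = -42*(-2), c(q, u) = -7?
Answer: 9996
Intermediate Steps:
G = -144
L = 10080 (L = -5*14*(-144) = -70*(-144) = 10080)
d(w) = 84
r = 84
L - r = 10080 - 1*84 = 10080 - 84 = 9996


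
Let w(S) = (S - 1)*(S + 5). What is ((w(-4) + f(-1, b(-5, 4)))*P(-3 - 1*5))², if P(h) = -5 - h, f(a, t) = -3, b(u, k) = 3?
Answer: 576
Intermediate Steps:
w(S) = (-1 + S)*(5 + S)
((w(-4) + f(-1, b(-5, 4)))*P(-3 - 1*5))² = (((-5 + (-4)² + 4*(-4)) - 3)*(-5 - (-3 - 1*5)))² = (((-5 + 16 - 16) - 3)*(-5 - (-3 - 5)))² = ((-5 - 3)*(-5 - 1*(-8)))² = (-8*(-5 + 8))² = (-8*3)² = (-24)² = 576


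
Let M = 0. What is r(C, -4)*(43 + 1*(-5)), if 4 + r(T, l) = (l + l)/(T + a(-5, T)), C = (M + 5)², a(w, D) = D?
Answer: -3952/25 ≈ -158.08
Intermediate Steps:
C = 25 (C = (0 + 5)² = 5² = 25)
r(T, l) = -4 + l/T (r(T, l) = -4 + (l + l)/(T + T) = -4 + (2*l)/((2*T)) = -4 + (2*l)*(1/(2*T)) = -4 + l/T)
r(C, -4)*(43 + 1*(-5)) = (-4 - 4/25)*(43 + 1*(-5)) = (-4 - 4*1/25)*(43 - 5) = (-4 - 4/25)*38 = -104/25*38 = -3952/25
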